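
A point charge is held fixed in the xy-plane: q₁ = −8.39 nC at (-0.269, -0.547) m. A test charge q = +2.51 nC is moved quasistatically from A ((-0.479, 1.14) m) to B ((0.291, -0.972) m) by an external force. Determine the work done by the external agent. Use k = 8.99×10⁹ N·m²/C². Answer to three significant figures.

-1.58×10⁻⁷ J

For quasistatic motion the external work equals the change in potential energy: W_ext = qΔV = q(V_B − V_A).
At A: distance to the source charge is 1.70 m; V_A = kq₁/r = -44.4 V.
At B: distance to the source charge is 0.703 m; V_B = kq₁/r = -107 V.
ΔV = V_B − V_A = -62.9 V.
W_ext = qΔV = (2.51×10⁻⁹ C)(-62.9 V) = -1.58×10⁻⁷ J.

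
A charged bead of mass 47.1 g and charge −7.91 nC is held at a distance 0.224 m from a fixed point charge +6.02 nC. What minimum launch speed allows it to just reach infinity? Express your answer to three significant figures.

9.01×10⁻³ m/s

To just escape, total mechanical energy must reach zero at infinity: ½mv²_min + U = 0, so ½mv²_min = −U = |kQq|/r.
|U| = |kQq|/r = (8.99×10⁹ N·m²/C²)(6.02×10⁻⁹)(7.91×10⁻⁹)/(0.224) = 1.91×10⁻⁶ J.
v_min = √(2|U|/m) = √(2·1.91×10⁻⁶/0.0471) = 9.01×10⁻³ m/s.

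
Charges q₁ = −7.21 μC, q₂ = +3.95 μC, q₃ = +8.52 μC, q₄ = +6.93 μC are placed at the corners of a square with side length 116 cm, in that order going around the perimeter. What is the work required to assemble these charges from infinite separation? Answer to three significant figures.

The assembly work is the sum of pairwise potential energies, U = Σ_{i<j} kqᵢqⱼ/rᵢⱼ.
The four side pairs have separation 1.16 m and the two diagonal pairs 1.64 m.
Summing all 6 pair terms gives U = -0.0762 J.

-0.0762 J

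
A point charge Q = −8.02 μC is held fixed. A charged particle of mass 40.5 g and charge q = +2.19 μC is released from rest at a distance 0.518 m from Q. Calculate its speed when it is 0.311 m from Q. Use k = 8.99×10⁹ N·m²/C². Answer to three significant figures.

Only the electrostatic force acts, so mechanical energy is conserved: ½mv² = U₁ − U₂ = kQq(1/r₁ − 1/r₂).
U₁ − U₂ = (8.99×10⁹ N·m²/C²)(-8.02×10⁻⁶ C)(2.19×10⁻⁶ C)(1/0.518 − 1/0.311) = 0.203 J.
v = √(2·0.203/0.0405) = 3.17 m/s.

3.17 m/s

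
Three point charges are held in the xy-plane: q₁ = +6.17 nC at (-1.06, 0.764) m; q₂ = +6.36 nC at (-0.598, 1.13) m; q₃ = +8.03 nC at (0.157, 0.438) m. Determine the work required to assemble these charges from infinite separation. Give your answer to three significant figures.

The assembly work is the sum of pairwise potential energies, U = Σ_{i<j} kqᵢqⱼ/rᵢⱼ.
Pair separations: r₁₂ = 0.589 m, r₁₃ = 1.26 m, r₂₃ = 1.02 m.
U = (5.99×10⁻⁷) + (3.54×10⁻⁷) + (4.48×10⁻⁷) = 1.40×10⁻⁶ J.

1.40×10⁻⁶ J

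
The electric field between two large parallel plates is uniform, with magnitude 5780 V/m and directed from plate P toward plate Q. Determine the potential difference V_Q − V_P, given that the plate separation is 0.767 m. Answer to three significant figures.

In a uniform field, potential decreases in the direction of E: ΔV = −E·d for a displacement d parallel to E.
Going from P to Q is a displacement of 0.767 m along the field, so V_Q − V_P = −Ed = -4430 V.

-4430 V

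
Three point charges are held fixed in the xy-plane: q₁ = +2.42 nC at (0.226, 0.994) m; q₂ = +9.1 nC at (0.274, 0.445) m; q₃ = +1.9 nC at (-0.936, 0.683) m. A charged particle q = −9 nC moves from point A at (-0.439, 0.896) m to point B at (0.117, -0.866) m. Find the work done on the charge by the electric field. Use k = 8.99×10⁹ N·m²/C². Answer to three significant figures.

-7.04×10⁻⁷ J

The work done by the electric force is W_field = −ΔU = −q(V_B − V_A) = q(V_A − V_B).
At A: distances to the source charges are 0.672 m, 0.844 m, 0.541 m; V_A = Σ kqᵢ/rᵢ = 161 V.
At B: distances to the source charges are 1.86 m, 1.32 m, 1.87 m; V_B = Σ kqᵢ/rᵢ = 82.8 V.
ΔV = V_B − V_A = -78.2 V.
W_field = −qΔV = −(-9.00×10⁻⁹ C)(-78.2 V) = -7.04×10⁻⁷ J.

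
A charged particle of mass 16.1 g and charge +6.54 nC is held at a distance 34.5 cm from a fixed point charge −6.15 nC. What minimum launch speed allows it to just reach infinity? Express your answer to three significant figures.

To just escape, total mechanical energy must reach zero at infinity: ½mv²_min + U = 0, so ½mv²_min = −U = |kQq|/r.
|U| = |kQq|/r = (8.99×10⁹ N·m²/C²)(6.15×10⁻⁹)(6.54×10⁻⁹)/(0.345) = 1.05×10⁻⁶ J.
v_min = √(2|U|/m) = √(2·1.05×10⁻⁶/0.0161) = 0.0114 m/s.

0.0114 m/s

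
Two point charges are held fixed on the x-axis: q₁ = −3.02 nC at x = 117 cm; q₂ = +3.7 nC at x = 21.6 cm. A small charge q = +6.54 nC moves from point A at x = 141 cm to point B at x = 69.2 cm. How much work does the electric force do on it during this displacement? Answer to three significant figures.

The work done by the electric force is W_field = −ΔU = −q(V_B − V_A) = q(V_A − V_B).
At A: distances to the source charges are 0.240 m, 1.19 m; V_A = Σ kqᵢ/rᵢ = -85.3 V.
At B: distances to the source charges are 0.478 m, 0.476 m; V_B = Σ kqᵢ/rᵢ = 13.1 V.
ΔV = V_B − V_A = 98.3 V.
W_field = −qΔV = −(6.54×10⁻⁹ C)(98.3 V) = -6.43×10⁻⁷ J.

-6.43×10⁻⁷ J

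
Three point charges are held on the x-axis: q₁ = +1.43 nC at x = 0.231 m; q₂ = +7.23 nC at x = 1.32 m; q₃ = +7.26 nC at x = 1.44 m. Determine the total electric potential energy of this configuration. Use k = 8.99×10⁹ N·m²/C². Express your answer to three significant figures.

The work to assemble the configuration equals its total potential energy, U = Σ kqᵢqⱼ/rᵢⱼ over all pairs.
Pair separations: r₁₂ = 1.09 m, r₁₃ = 1.21 m, r₂₃ = 0.120 m.
U = (8.54×10⁻⁸) + (7.72×10⁻⁸) + (3.93×10⁻⁶) = 4.09×10⁻⁶ J.

4.09×10⁻⁶ J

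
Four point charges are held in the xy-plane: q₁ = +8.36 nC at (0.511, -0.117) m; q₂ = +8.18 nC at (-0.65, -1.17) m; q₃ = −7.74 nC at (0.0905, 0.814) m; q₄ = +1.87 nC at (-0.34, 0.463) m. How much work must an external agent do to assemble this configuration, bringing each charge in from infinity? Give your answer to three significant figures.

-4.61×10⁻⁷ J

The work to assemble the configuration equals its total potential energy, U = Σ kqᵢqⱼ/rᵢⱼ over all pairs.
Pair separations: r₁₂ = 1.57 m, r₁₃ = 1.02 m, r₁₄ = 1.03 m, r₂₃ = 2.12 m, r₂₄ = 1.66 m, r₃₄ = 0.555 m.
Summing all 6 pair terms gives U = -4.61×10⁻⁷ J.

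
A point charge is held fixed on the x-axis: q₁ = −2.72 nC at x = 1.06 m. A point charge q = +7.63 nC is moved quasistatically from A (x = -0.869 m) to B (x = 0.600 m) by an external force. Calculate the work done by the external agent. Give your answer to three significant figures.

-3.09×10⁻⁷ J

For quasistatic motion the external work equals the change in potential energy: W_ext = qΔV = q(V_B − V_A).
At A: distance to the source charge is 1.93 m; V_A = kq₁/r = -12.7 V.
At B: distance to the source charge is 0.460 m; V_B = kq₁/r = -53.2 V.
ΔV = V_B − V_A = -40.5 V.
W_ext = qΔV = (7.63×10⁻⁹ C)(-40.5 V) = -3.09×10⁻⁷ J.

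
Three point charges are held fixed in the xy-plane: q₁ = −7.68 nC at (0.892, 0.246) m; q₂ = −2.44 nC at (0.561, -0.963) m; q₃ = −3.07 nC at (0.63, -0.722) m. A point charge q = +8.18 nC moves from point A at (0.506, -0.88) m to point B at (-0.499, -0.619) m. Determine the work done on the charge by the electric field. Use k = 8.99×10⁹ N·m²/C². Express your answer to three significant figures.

The work done by the electric force is W_field = −ΔU = −q(V_B − V_A) = q(V_A − V_B).
At A: distances to the source charges are 1.19 m, 0.0996 m, 0.201 m; V_A = Σ kqᵢ/rᵢ = -416 V.
At B: distances to the source charges are 1.64 m, 1.11 m, 1.13 m; V_B = Σ kqᵢ/rᵢ = -86.2 V.
ΔV = V_B − V_A = 330 V.
W_field = −qΔV = −(8.18×10⁻⁹ C)(330 V) = -2.70×10⁻⁶ J.

-2.70×10⁻⁶ J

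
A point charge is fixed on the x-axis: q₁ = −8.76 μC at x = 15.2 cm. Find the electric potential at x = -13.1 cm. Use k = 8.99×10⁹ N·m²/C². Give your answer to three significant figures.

-2.78×10⁵ V

Electric potential is a scalar, so the contributions from each charge add algebraically: V = Σ kqᵢ/rᵢ.
V = k[(-8.76×10⁻⁶)/(0.283)] = -2.78×10⁵ V.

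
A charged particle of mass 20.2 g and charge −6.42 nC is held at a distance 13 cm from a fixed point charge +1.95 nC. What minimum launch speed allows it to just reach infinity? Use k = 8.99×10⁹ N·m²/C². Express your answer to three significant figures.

To just escape, total mechanical energy must reach zero at infinity: ½mv²_min + U = 0, so ½mv²_min = −U = |kQq|/r.
|U| = |kQq|/r = (8.99×10⁹ N·m²/C²)(1.95×10⁻⁹)(6.42×10⁻⁹)/(0.130) = 8.66×10⁻⁷ J.
v_min = √(2|U|/m) = √(2·8.66×10⁻⁷/0.0202) = 9.26×10⁻³ m/s.

9.26×10⁻³ m/s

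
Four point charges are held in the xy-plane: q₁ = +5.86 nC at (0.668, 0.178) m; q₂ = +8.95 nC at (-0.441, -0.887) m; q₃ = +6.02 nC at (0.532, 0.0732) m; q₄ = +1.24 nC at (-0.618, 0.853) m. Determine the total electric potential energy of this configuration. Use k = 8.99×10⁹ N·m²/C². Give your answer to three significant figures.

The assembly work is the sum of pairwise potential energies, U = Σ_{i<j} kqᵢqⱼ/rᵢⱼ.
Pair separations: r₁₂ = 1.54 m, r₁₃ = 0.172 m, r₁₄ = 1.45 m, r₂₃ = 1.37 m, r₂₄ = 1.75 m, r₃₄ = 1.39 m.
Summing all 6 pair terms gives U = 2.66×10⁻⁶ J.

2.66×10⁻⁶ J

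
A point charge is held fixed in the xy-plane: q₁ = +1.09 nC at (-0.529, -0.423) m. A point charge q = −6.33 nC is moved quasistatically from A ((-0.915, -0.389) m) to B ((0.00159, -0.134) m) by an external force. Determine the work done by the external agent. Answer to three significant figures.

For quasistatic motion the external work equals the change in potential energy: W_ext = qΔV = q(V_B − V_A).
At A: distance to the source charge is 0.387 m; V_A = kq₁/r = 25.3 V.
At B: distance to the source charge is 0.604 m; V_B = kq₁/r = 16.2 V.
ΔV = V_B − V_A = -9.07 V.
W_ext = qΔV = (-6.33×10⁻⁹ C)(-9.07 V) = 5.74×10⁻⁸ J.

5.74×10⁻⁸ J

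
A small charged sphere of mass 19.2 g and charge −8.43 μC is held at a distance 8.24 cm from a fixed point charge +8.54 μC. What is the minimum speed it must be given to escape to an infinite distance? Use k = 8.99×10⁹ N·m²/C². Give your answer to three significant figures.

28.6 m/s

To just escape, total mechanical energy must reach zero at infinity: ½mv²_min + U = 0, so ½mv²_min = −U = |kQq|/r.
|U| = |kQq|/r = (8.99×10⁹ N·m²/C²)(8.54×10⁻⁶)(8.43×10⁻⁶)/(0.0824) = 7.85 J.
v_min = √(2|U|/m) = √(2·7.85/0.0192) = 28.6 m/s.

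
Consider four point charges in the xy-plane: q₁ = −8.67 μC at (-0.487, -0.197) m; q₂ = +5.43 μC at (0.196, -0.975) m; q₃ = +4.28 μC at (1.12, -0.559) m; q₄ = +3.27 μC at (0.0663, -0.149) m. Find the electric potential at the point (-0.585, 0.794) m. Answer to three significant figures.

The total potential is the scalar sum of each charge's contribution, V = Σ kqᵢ/rᵢ.
Distances from the field point to each charge: r₁ = 0.996 m, r₂ = 1.93 m, r₃ = 2.18 m, r₄ = 1.15 m.
V = k[(-8.67×10⁻⁶)/(0.996) + (5.43×10⁻⁶)/(1.93) + (4.28×10⁻⁶)/(2.18) + (3.27×10⁻⁶)/(1.15)] = -9700 V.

-9700 V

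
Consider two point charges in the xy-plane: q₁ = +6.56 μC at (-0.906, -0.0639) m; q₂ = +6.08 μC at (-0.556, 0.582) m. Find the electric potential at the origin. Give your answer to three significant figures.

The total potential is the scalar sum of each charge's contribution, V = Σ kqᵢ/rᵢ.
Distances from the field point to each charge: r₁ = 0.908 m, r₂ = 0.805 m.
V = k[(6.56×10⁻⁶)/(0.908) + (6.08×10⁻⁶)/(0.805)] = 1.33×10⁵ V.

1.33×10⁵ V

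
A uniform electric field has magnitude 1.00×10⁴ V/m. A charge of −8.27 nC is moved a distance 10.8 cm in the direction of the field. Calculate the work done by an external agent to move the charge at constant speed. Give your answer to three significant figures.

8.93×10⁻⁶ J

The potential change for a displacement 10.8 cm in the direction of the field is ΔV = −Ed = -1080 V.
W_ext = qΔV = 8.93×10⁻⁶ J.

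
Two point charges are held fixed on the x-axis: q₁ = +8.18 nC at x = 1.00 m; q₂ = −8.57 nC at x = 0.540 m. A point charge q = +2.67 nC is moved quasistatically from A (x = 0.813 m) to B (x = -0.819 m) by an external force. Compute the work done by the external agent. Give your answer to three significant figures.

For quasistatic motion the external work equals the change in potential energy: W_ext = qΔV = q(V_B − V_A).
At A: distances to the source charges are 0.187 m, 0.273 m; V_A = Σ kqᵢ/rᵢ = 111 V.
At B: distances to the source charges are 1.82 m, 1.36 m; V_B = Σ kqᵢ/rᵢ = -16.3 V.
ΔV = V_B − V_A = -127 V.
W_ext = qΔV = (2.67×10⁻⁹ C)(-127 V) = -3.40×10⁻⁷ J.

-3.40×10⁻⁷ J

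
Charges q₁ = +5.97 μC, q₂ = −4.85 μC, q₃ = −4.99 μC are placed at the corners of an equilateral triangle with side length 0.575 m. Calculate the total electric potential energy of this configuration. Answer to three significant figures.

-0.540 J

The work to assemble the configuration equals its total potential energy, U = Σ kqᵢqⱼ/rᵢⱼ over all pairs.
All three pair separations equal the side length, 0.575 m.
U = (-0.453) + (-0.466) + (0.378) = -0.540 J.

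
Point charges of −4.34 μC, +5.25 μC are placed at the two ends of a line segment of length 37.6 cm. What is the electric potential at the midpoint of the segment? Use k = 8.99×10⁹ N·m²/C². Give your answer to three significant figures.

4.35×10⁴ V

The total potential is the scalar sum of each charge's contribution, V = Σ kqᵢ/rᵢ.
Each charge is 0.188 m from the midpoint.
V = k[(-4.34×10⁻⁶)/(0.188) + (5.25×10⁻⁶)/(0.188)] = 4.35×10⁴ V.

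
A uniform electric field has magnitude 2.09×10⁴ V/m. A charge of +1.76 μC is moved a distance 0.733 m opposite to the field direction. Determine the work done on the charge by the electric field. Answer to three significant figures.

The potential change for a displacement 0.733 m opposite to the field direction is ΔV = +Ed = 1.53×10⁴ V.
W_field = −qΔV = -0.0270 J.

-0.0270 J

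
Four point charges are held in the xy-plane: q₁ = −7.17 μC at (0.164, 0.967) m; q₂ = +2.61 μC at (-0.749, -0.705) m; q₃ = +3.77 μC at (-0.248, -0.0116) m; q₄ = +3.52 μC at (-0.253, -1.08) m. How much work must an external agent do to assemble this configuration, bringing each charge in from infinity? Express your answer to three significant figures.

The assembly work is the sum of pairwise potential energies, U = Σ_{i<j} kqᵢqⱼ/rᵢⱼ.
Pair separations: r₁₂ = 1.91 m, r₁₃ = 1.06 m, r₁₄ = 2.09 m, r₂₃ = 0.855 m, r₂₄ = 0.622 m, r₃₄ = 1.07 m.
Summing all 6 pair terms gives U = -0.0779 J.

-0.0779 J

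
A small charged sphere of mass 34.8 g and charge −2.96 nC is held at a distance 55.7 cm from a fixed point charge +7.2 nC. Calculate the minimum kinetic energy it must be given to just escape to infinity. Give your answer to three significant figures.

3.44×10⁻⁷ J

To just escape, total mechanical energy must reach zero at infinity: ½mv²_min + U = 0, so ½mv²_min = −U = |kQq|/r.
|U| = |kQq|/r = (8.99×10⁹ N·m²/C²)(7.20×10⁻⁹)(2.96×10⁻⁹)/(0.557) = 3.44×10⁻⁷ J.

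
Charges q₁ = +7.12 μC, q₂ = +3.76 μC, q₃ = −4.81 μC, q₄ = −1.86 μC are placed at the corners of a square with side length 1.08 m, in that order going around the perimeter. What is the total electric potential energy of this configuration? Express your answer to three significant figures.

-0.206 J

The assembly work is the sum of pairwise potential energies, U = Σ_{i<j} kqᵢqⱼ/rᵢⱼ.
The four side pairs have separation 1.08 m and the two diagonal pairs 1.53 m.
Summing all 6 pair terms gives U = -0.206 J.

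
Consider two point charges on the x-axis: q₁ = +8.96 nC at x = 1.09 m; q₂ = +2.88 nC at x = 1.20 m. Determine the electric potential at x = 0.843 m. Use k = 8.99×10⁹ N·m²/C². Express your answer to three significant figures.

Electric potential is a scalar, so the contributions from each charge add algebraically: V = Σ kqᵢ/rᵢ.
Distances from the field point to each charge: r₁ = 0.247 m, r₂ = 0.357 m.
V = k[(8.96×10⁻⁹)/(0.247) + (2.88×10⁻⁹)/(0.357)] = 399 V.

399 V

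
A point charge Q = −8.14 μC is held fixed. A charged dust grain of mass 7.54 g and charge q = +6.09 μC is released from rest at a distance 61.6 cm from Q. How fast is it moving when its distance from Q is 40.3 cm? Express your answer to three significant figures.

Only the electrostatic force acts, so mechanical energy is conserved: ½mv² = U₁ − U₂ = kQq(1/r₁ − 1/r₂).
U₁ − U₂ = (8.99×10⁹ N·m²/C²)(-8.14×10⁻⁶ C)(6.09×10⁻⁶ C)(1/0.616 − 1/0.403) = 0.382 J.
v = √(2·0.382/7.54×10⁻³) = 10.1 m/s.

10.1 m/s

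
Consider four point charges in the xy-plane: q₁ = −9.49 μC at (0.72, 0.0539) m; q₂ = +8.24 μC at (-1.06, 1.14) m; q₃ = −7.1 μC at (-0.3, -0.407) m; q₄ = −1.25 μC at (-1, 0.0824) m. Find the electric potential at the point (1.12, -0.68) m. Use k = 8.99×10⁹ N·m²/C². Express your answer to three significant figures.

-1.25×10⁵ V

The total potential is the scalar sum of each charge's contribution, V = Σ kqᵢ/rᵢ.
Distances from the field point to each charge: r₁ = 0.836 m, r₂ = 2.84 m, r₃ = 1.45 m, r₄ = 2.25 m.
V = k[(-9.49×10⁻⁶)/(0.836) + (8.24×10⁻⁶)/(2.84) + (-7.10×10⁻⁶)/(1.45) + (-1.25×10⁻⁶)/(2.25)] = -1.25×10⁵ V.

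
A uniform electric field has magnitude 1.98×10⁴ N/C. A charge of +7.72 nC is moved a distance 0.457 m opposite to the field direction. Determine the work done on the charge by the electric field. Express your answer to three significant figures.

-6.99×10⁻⁵ J

The potential change for a displacement 0.457 m opposite to the field direction is ΔV = +Ed = 9050 V.
W_field = −qΔV = -6.99×10⁻⁵ J.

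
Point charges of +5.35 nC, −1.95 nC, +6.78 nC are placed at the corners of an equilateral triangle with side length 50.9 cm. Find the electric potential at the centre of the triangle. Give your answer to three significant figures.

The total potential is the scalar sum of each charge's contribution, V = Σ kqᵢ/rᵢ.
The distance from each vertex to the centroid is a/√3 = 0.294 m.
V = k[(5.35×10⁻⁹)/(0.294) + (-1.95×10⁻⁹)/(0.294) + (6.78×10⁻⁹)/(0.294)] = 311 V.

311 V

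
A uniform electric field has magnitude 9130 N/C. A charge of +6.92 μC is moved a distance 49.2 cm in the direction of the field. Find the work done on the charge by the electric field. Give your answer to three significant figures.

0.0311 J

The potential change for a displacement 49.2 cm in the direction of the field is ΔV = −Ed = -4490 V.
W_field = −qΔV = 0.0311 J.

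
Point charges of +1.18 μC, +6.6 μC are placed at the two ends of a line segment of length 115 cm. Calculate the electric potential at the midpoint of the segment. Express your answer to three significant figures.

1.22×10⁵ V

Electric potential is a scalar, so the contributions from each charge add algebraically: V = Σ kqᵢ/rᵢ.
Each charge is 0.575 m from the midpoint.
V = k[(1.18×10⁻⁶)/(0.575) + (6.60×10⁻⁶)/(0.575)] = 1.22×10⁵ V.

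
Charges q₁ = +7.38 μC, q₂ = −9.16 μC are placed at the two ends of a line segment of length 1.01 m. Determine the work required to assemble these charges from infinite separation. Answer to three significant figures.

-0.602 J

The work to assemble the configuration equals its total potential energy, U = Σ kqᵢqⱼ/rᵢⱼ over all pairs.
The separation is r = 1.01 m.
U = (-0.602) = -0.602 J.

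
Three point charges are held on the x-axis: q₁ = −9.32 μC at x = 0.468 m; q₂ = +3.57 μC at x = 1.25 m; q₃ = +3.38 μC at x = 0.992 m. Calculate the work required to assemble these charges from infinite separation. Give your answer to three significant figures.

The assembly work is the sum of pairwise potential energies, U = Σ_{i<j} kqᵢqⱼ/rᵢⱼ.
Pair separations: r₁₂ = 0.782 m, r₁₃ = 0.524 m, r₂₃ = 0.258 m.
U = (-0.383) + (-0.540) + (0.420) = -0.503 J.

-0.503 J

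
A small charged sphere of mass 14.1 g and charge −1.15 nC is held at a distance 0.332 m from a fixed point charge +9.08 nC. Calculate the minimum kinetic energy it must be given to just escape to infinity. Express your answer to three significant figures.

2.83×10⁻⁷ J

To just escape, total mechanical energy must reach zero at infinity: ½mv²_min + U = 0, so ½mv²_min = −U = |kQq|/r.
|U| = |kQq|/r = (8.99×10⁹ N·m²/C²)(9.08×10⁻⁹)(1.15×10⁻⁹)/(0.332) = 2.83×10⁻⁷ J.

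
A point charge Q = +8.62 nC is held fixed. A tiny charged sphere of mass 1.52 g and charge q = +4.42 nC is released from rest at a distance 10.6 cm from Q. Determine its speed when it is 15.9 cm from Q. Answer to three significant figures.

0.0376 m/s

Only the electrostatic force acts, so mechanical energy is conserved: ½mv² = U₁ − U₂ = kQq(1/r₁ − 1/r₂).
U₁ − U₂ = (8.99×10⁹ N·m²/C²)(8.62×10⁻⁹ C)(4.42×10⁻⁹ C)(1/0.106 − 1/0.159) = 1.08×10⁻⁶ J.
v = √(2·1.08×10⁻⁶/1.52×10⁻³) = 0.0376 m/s.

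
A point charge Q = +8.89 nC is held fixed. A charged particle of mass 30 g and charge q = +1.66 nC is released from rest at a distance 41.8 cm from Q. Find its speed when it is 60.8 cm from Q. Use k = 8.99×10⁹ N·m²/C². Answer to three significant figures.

2.57×10⁻³ m/s

Only the electrostatic force acts, so mechanical energy is conserved: ½mv² = U₁ − U₂ = kQq(1/r₁ − 1/r₂).
U₁ − U₂ = (8.99×10⁹ N·m²/C²)(8.89×10⁻⁹ C)(1.66×10⁻⁹ C)(1/0.418 − 1/0.608) = 9.92×10⁻⁸ J.
v = √(2·9.92×10⁻⁸/0.0300) = 2.57×10⁻³ m/s.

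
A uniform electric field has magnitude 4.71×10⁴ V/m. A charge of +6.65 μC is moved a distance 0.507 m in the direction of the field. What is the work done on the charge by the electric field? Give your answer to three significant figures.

The potential change for a displacement 0.507 m in the direction of the field is ΔV = −Ed = -2.39×10⁴ V.
W_field = −qΔV = 0.159 J.

0.159 J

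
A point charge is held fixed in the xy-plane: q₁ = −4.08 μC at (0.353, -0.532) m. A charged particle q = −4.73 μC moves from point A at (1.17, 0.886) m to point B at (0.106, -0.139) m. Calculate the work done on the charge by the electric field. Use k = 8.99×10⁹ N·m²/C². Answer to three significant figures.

The work done by the electric force is W_field = −ΔU = −q(V_B − V_A) = q(V_A − V_B).
At A: distance to the source charge is 1.64 m; V_A = kq₁/r = -2.24×10⁴ V.
At B: distance to the source charge is 0.464 m; V_B = kq₁/r = -7.90×10⁴ V.
ΔV = V_B − V_A = -5.66×10⁴ V.
W_field = −qΔV = −(-4.73×10⁻⁶ C)(-5.66×10⁴ V) = -0.268 J.

-0.268 J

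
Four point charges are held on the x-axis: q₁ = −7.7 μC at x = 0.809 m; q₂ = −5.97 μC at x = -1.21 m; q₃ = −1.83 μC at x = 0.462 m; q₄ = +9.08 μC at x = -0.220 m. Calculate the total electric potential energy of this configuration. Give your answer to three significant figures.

The assembly work is the sum of pairwise potential energies, U = Σ_{i<j} kqᵢqⱼ/rᵢⱼ.
Pair separations: r₁₂ = 2.02 m, r₁₃ = 0.347 m, r₁₄ = 1.03 m, r₂₃ = 1.67 m, r₂₄ = 0.990 m, r₃₄ = 0.682 m.
Summing all 6 pair terms gives U = -0.694 J.

-0.694 J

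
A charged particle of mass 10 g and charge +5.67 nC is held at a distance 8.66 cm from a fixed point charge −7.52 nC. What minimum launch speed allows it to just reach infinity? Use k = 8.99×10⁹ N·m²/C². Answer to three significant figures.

0.0298 m/s

To just escape, total mechanical energy must reach zero at infinity: ½mv²_min + U = 0, so ½mv²_min = −U = |kQq|/r.
|U| = |kQq|/r = (8.99×10⁹ N·m²/C²)(7.52×10⁻⁹)(5.67×10⁻⁹)/(0.0866) = 4.43×10⁻⁶ J.
v_min = √(2|U|/m) = √(2·4.43×10⁻⁶/0.0100) = 0.0298 m/s.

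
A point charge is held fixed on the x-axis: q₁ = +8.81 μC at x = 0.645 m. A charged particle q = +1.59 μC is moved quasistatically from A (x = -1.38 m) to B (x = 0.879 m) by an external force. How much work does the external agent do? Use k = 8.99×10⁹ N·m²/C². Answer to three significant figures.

0.476 J

For quasistatic motion the external work equals the change in potential energy: W_ext = qΔV = q(V_B − V_A).
At A: distance to the source charge is 2.02 m; V_A = kq₁/r = 3.91×10⁴ V.
At B: distance to the source charge is 0.234 m; V_B = kq₁/r = 3.38×10⁵ V.
ΔV = V_B − V_A = 2.99×10⁵ V.
W_ext = qΔV = (1.59×10⁻⁶ C)(2.99×10⁵ V) = 0.476 J.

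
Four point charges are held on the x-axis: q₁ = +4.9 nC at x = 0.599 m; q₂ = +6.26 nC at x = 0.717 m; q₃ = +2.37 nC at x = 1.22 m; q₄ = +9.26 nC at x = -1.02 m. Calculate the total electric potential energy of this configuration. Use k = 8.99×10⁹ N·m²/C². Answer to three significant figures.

3.41×10⁻⁶ J

The assembly work is the sum of pairwise potential energies, U = Σ_{i<j} kqᵢqⱼ/rᵢⱼ.
Pair separations: r₁₂ = 0.118 m, r₁₃ = 0.621 m, r₁₄ = 1.62 m, r₂₃ = 0.503 m, r₂₄ = 1.74 m, r₃₄ = 2.24 m.
Summing all 6 pair terms gives U = 3.41×10⁻⁶ J.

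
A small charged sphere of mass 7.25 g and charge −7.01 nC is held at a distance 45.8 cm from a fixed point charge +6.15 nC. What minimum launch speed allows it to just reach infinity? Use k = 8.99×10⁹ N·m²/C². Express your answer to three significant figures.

To just escape, total mechanical energy must reach zero at infinity: ½mv²_min + U = 0, so ½mv²_min = −U = |kQq|/r.
|U| = |kQq|/r = (8.99×10⁹ N·m²/C²)(6.15×10⁻⁹)(7.01×10⁻⁹)/(0.458) = 8.46×10⁻⁷ J.
v_min = √(2|U|/m) = √(2·8.46×10⁻⁷/7.25×10⁻³) = 0.0153 m/s.

0.0153 m/s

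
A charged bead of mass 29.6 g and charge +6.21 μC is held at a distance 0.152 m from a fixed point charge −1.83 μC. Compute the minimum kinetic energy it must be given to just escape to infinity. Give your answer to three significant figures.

To just escape, total mechanical energy must reach zero at infinity: ½mv²_min + U = 0, so ½mv²_min = −U = |kQq|/r.
|U| = |kQq|/r = (8.99×10⁹ N·m²/C²)(1.83×10⁻⁶)(6.21×10⁻⁶)/(0.152) = 0.672 J.

0.672 J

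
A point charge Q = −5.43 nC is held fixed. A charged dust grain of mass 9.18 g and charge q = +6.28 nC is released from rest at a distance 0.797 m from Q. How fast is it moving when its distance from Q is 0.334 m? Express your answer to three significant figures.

0.0108 m/s

Only the electrostatic force acts, so mechanical energy is conserved: ½mv² = U₁ − U₂ = kQq(1/r₁ − 1/r₂).
U₁ − U₂ = (8.99×10⁹ N·m²/C²)(-5.43×10⁻⁹ C)(6.28×10⁻⁹ C)(1/0.797 − 1/0.334) = 5.33×10⁻⁷ J.
v = √(2·5.33×10⁻⁷/9.18×10⁻³) = 0.0108 m/s.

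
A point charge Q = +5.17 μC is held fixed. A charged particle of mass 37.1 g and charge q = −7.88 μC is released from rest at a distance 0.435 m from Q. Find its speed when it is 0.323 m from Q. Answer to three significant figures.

3.97 m/s

Only the electrostatic force acts, so mechanical energy is conserved: ½mv² = U₁ − U₂ = kQq(1/r₁ − 1/r₂).
U₁ − U₂ = (8.99×10⁹ N·m²/C²)(5.17×10⁻⁶ C)(-7.88×10⁻⁶ C)(1/0.435 − 1/0.323) = 0.292 J.
v = √(2·0.292/0.0371) = 3.97 m/s.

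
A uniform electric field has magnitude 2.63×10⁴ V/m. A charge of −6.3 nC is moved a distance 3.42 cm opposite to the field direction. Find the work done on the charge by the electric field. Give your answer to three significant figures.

5.67×10⁻⁶ J

The potential change for a displacement 3.42 cm opposite to the field direction is ΔV = +Ed = 899 V.
W_field = −qΔV = 5.67×10⁻⁶ J.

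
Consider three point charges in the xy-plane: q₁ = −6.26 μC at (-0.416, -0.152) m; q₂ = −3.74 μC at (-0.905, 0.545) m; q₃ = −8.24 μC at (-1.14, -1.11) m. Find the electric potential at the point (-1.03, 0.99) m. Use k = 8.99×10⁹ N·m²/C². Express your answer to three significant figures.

Electric potential is a scalar, so the contributions from each charge add algebraically: V = Σ kqᵢ/rᵢ.
Distances from the field point to each charge: r₁ = 1.30 m, r₂ = 0.462 m, r₃ = 2.10 m.
V = k[(-6.26×10⁻⁶)/(1.30) + (-3.74×10⁻⁶)/(0.462) + (-8.24×10⁻⁶)/(2.10)] = -1.51×10⁵ V.

-1.51×10⁵ V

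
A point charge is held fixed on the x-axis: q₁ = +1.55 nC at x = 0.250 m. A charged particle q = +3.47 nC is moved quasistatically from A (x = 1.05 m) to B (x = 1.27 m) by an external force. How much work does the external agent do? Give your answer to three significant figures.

For quasistatic motion the external work equals the change in potential energy: W_ext = qΔV = q(V_B − V_A).
At A: distance to the source charge is 0.800 m; V_A = kq₁/r = 17.4 V.
At B: distance to the source charge is 1.02 m; V_B = kq₁/r = 13.7 V.
ΔV = V_B − V_A = -3.76 V.
W_ext = qΔV = (3.47×10⁻⁹ C)(-3.76 V) = -1.30×10⁻⁸ J.

-1.30×10⁻⁸ J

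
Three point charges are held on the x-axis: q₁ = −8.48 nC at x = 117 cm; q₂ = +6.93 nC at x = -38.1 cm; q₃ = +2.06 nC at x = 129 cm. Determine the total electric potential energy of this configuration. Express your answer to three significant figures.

-1.57×10⁻⁶ J

The work to assemble the configuration equals its total potential energy, U = Σ kqᵢqⱼ/rᵢⱼ over all pairs.
Pair separations: r₁₂ = 1.55 m, r₁₃ = 0.120 m, r₂₃ = 1.67 m.
U = (-3.41×10⁻⁷) + (-1.31×10⁻⁶) + (7.68×10⁻⁸) = -1.57×10⁻⁶ J.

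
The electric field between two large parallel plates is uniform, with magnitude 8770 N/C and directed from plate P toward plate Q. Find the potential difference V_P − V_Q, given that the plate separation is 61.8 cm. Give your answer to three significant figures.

5420 V

In a uniform field, potential decreases in the direction of E: ΔV = −E·d for a displacement d parallel to E.
Going from Q to P is a displacement of 61.8 cm opposite to the field, so V_P − V_Q = +Ed = 5420 V.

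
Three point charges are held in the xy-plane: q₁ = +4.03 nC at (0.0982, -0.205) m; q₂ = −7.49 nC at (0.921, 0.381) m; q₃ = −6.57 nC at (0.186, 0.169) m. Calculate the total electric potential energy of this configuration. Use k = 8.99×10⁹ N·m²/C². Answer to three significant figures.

The work to assemble the configuration equals its total potential energy, U = Σ kqᵢqⱼ/rᵢⱼ over all pairs.
Pair separations: r₁₂ = 1.01 m, r₁₃ = 0.384 m, r₂₃ = 0.765 m.
U = (-2.69×10⁻⁷) + (-6.20×10⁻⁷) + (5.78×10⁻⁷) = -3.10×10⁻⁷ J.

-3.10×10⁻⁷ J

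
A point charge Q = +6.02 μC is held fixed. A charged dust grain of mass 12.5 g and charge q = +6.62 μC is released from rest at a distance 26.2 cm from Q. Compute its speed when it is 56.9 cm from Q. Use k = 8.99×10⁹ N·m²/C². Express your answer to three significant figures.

Only the electrostatic force acts, so mechanical energy is conserved: ½mv² = U₁ − U₂ = kQq(1/r₁ − 1/r₂).
U₁ − U₂ = (8.99×10⁹ N·m²/C²)(6.02×10⁻⁶ C)(6.62×10⁻⁶ C)(1/0.262 − 1/0.569) = 0.738 J.
v = √(2·0.738/0.0125) = 10.9 m/s.

10.9 m/s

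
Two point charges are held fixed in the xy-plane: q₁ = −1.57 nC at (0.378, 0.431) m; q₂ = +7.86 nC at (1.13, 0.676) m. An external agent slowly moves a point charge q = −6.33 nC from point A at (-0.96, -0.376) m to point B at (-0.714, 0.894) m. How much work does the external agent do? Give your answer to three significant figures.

For quasistatic motion the external work equals the change in potential energy: W_ext = qΔV = q(V_B − V_A).
At A: distances to the source charges are 1.56 m, 2.34 m; V_A = Σ kqᵢ/rᵢ = 21.2 V.
At B: distances to the source charges are 1.19 m, 1.86 m; V_B = Σ kqᵢ/rᵢ = 26.2 V.
ΔV = V_B − V_A = 4.99 V.
W_ext = qΔV = (-6.33×10⁻⁹ C)(4.99 V) = -3.16×10⁻⁸ J.

-3.16×10⁻⁸ J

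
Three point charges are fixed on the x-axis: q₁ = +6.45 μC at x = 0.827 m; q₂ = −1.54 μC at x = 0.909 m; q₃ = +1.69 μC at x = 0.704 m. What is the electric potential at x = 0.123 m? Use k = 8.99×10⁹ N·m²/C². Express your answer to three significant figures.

9.09×10⁴ V

The total potential is the scalar sum of each charge's contribution, V = Σ kqᵢ/rᵢ.
Distances from the field point to each charge: r₁ = 0.704 m, r₂ = 0.786 m, r₃ = 0.581 m.
V = k[(6.45×10⁻⁶)/(0.704) + (-1.54×10⁻⁶)/(0.786) + (1.69×10⁻⁶)/(0.581)] = 9.09×10⁴ V.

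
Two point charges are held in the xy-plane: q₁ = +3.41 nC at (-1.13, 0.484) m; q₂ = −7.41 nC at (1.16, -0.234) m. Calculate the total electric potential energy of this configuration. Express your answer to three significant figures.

-9.47×10⁻⁸ J

The assembly work is the sum of pairwise potential energies, U = Σ_{i<j} kqᵢqⱼ/rᵢⱼ.
Pair separations: r₁₂ = 2.40 m.
U = (-9.47×10⁻⁸) = -9.47×10⁻⁸ J.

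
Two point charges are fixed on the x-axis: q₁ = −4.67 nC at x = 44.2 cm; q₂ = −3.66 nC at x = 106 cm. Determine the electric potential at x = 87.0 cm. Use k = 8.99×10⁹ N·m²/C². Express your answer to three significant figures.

-271 V

The total potential is the scalar sum of each charge's contribution, V = Σ kqᵢ/rᵢ.
Distances from the field point to each charge: r₁ = 0.428 m, r₂ = 0.190 m.
V = k[(-4.67×10⁻⁹)/(0.428) + (-3.66×10⁻⁹)/(0.190)] = -271 V.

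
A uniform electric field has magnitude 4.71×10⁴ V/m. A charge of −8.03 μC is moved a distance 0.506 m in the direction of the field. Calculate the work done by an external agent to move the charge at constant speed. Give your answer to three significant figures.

The potential change for a displacement 0.506 m in the direction of the field is ΔV = −Ed = -2.38×10⁴ V.
W_ext = qΔV = 0.191 J.

0.191 J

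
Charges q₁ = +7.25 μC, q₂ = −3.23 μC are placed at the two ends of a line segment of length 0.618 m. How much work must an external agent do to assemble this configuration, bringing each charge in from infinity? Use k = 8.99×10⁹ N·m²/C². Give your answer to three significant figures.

-0.341 J

The assembly work is the sum of pairwise potential energies, U = Σ_{i<j} kqᵢqⱼ/rᵢⱼ.
The separation is r = 0.618 m.
U = (-0.341) = -0.341 J.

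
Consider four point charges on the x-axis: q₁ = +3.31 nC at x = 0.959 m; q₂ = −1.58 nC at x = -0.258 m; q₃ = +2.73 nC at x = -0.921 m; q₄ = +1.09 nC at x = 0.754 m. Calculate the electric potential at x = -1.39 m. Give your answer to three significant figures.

57.0 V

Electric potential is a scalar, so the contributions from each charge add algebraically: V = Σ kqᵢ/rᵢ.
Distances from the field point to each charge: r₁ = 2.35 m, r₂ = 1.13 m, r₃ = 0.469 m, r₄ = 2.14 m.
V = k[(3.31×10⁻⁹)/(2.35) + (-1.58×10⁻⁹)/(1.13) + (2.73×10⁻⁹)/(0.469) + (1.09×10⁻⁹)/(2.14)] = 57.0 V.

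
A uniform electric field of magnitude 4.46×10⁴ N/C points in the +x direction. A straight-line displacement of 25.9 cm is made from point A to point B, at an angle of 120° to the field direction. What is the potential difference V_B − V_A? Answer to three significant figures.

5780 V

Only the component of displacement along E changes the potential: ΔV = −E·d·cosθ.
ΔV = −(4.46×10⁴ V/m)(0.259 m)cos120° = 5780 V.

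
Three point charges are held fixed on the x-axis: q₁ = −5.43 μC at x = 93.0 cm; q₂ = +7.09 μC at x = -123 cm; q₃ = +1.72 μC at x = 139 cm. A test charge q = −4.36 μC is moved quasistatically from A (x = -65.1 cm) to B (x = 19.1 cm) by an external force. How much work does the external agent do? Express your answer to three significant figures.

0.415 J

For quasistatic motion the external work equals the change in potential energy: W_ext = qΔV = q(V_B − V_A).
At A: distances to the source charges are 1.58 m, 0.579 m, 2.04 m; V_A = Σ kqᵢ/rᵢ = 8.68×10⁴ V.
At B: distances to the source charges are 0.739 m, 1.42 m, 1.20 m; V_B = Σ kqᵢ/rᵢ = -8300 V.
ΔV = V_B − V_A = -9.51×10⁴ V.
W_ext = qΔV = (-4.36×10⁻⁶ C)(-9.51×10⁴ V) = 0.415 J.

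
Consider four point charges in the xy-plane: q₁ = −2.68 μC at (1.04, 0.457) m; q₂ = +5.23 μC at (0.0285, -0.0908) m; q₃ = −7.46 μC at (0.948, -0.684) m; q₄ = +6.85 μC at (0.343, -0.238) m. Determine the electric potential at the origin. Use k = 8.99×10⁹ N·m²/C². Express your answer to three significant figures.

Electric potential is a scalar, so the contributions from each charge add algebraically: V = Σ kqᵢ/rᵢ.
Distances from the field point to each charge: r₁ = 1.14 m, r₂ = 0.0952 m, r₃ = 1.17 m, r₄ = 0.417 m.
V = k[(-2.68×10⁻⁶)/(1.14) + (5.23×10⁻⁶)/(0.0952) + (-7.46×10⁻⁶)/(1.17) + (6.85×10⁻⁶)/(0.417)] = 5.63×10⁵ V.

5.63×10⁵ V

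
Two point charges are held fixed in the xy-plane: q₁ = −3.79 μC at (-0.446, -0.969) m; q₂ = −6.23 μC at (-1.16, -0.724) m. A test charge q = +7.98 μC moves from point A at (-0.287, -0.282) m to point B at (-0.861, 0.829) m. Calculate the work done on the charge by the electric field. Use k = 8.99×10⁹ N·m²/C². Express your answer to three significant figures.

The work done by the electric force is W_field = −ΔU = −q(V_B − V_A) = q(V_A − V_B).
At A: distances to the source charges are 0.705 m, 0.979 m; V_A = Σ kqᵢ/rᵢ = -1.06×10⁵ V.
At B: distances to the source charges are 1.85 m, 1.58 m; V_B = Σ kqᵢ/rᵢ = -5.39×10⁴ V.
ΔV = V_B − V_A = 5.17×10⁴ V.
W_field = −qΔV = −(7.98×10⁻⁶ C)(5.17×10⁴ V) = -0.412 J.

-0.412 J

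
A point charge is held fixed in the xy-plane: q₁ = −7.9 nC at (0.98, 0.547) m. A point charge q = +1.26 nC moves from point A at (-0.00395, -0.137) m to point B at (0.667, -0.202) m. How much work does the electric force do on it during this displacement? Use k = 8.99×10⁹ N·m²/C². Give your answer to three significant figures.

The work done by the electric force is W_field = −ΔU = −q(V_B − V_A) = q(V_A − V_B).
At A: distance to the source charge is 1.20 m; V_A = kq₁/r = -59.3 V.
At B: distance to the source charge is 0.812 m; V_B = kq₁/r = -87.5 V.
ΔV = V_B − V_A = -28.2 V.
W_field = −qΔV = −(1.26×10⁻⁹ C)(-28.2 V) = 3.56×10⁻⁸ J.

3.56×10⁻⁸ J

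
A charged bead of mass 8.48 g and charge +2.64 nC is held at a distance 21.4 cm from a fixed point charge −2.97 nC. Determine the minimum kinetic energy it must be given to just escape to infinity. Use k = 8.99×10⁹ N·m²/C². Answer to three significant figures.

3.29×10⁻⁷ J

To just escape, total mechanical energy must reach zero at infinity: ½mv²_min + U = 0, so ½mv²_min = −U = |kQq|/r.
|U| = |kQq|/r = (8.99×10⁹ N·m²/C²)(2.97×10⁻⁹)(2.64×10⁻⁹)/(0.214) = 3.29×10⁻⁷ J.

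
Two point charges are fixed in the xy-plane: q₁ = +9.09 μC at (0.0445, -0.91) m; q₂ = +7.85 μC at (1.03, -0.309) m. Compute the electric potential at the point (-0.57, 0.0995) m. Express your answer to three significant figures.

1.12×10⁵ V

The total potential is the scalar sum of each charge's contribution, V = Σ kqᵢ/rᵢ.
Distances from the field point to each charge: r₁ = 1.18 m, r₂ = 1.65 m.
V = k[(9.09×10⁻⁶)/(1.18) + (7.85×10⁻⁶)/(1.65)] = 1.12×10⁵ V.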